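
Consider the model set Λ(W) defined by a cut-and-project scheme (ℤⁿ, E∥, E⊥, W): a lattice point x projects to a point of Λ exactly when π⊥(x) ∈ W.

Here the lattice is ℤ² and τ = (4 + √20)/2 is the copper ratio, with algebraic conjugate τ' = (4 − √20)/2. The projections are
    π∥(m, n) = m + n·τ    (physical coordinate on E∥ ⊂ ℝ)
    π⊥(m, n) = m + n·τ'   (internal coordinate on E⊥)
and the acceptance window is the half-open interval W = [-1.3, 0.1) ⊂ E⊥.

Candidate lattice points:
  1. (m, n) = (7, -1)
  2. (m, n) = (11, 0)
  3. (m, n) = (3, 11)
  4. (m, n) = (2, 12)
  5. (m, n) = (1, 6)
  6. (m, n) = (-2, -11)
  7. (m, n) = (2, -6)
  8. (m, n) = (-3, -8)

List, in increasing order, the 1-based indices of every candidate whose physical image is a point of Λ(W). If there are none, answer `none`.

Compute τ' = (4−√20)/2 = -0.236068, so π⊥(m,n) = m -0.236068·n.
#1 (7,-1): internal coord 7 + (-1)·τ' = +7.236068; +7.236068 ∉ [-1.3, 0.1) → out
#2 (11,0): internal coord 11 + (0)·τ' = +11.000000; +11.000000 ∉ [-1.3, 0.1) → out
#3 (3,11): internal coord 3 + (11)·τ' = +0.403252; +0.403252 ∉ [-1.3, 0.1) → out
#4 (2,12): internal coord 2 + (12)·τ' = -0.832816; -0.832816 ∈ [-1.3, 0.1) → IN Λ
#5 (1,6): internal coord 1 + (6)·τ' = -0.416408; -0.416408 ∈ [-1.3, 0.1) → IN Λ
#6 (-2,-11): internal coord -2 + (-11)·τ' = +0.596748; +0.596748 ∉ [-1.3, 0.1) → out
#7 (2,-6): internal coord 2 + (-6)·τ' = +3.416408; +3.416408 ∉ [-1.3, 0.1) → out
#8 (-3,-8): internal coord -3 + (-8)·τ' = -1.111456; -1.111456 ∈ [-1.3, 0.1) → IN Λ

4, 5, 8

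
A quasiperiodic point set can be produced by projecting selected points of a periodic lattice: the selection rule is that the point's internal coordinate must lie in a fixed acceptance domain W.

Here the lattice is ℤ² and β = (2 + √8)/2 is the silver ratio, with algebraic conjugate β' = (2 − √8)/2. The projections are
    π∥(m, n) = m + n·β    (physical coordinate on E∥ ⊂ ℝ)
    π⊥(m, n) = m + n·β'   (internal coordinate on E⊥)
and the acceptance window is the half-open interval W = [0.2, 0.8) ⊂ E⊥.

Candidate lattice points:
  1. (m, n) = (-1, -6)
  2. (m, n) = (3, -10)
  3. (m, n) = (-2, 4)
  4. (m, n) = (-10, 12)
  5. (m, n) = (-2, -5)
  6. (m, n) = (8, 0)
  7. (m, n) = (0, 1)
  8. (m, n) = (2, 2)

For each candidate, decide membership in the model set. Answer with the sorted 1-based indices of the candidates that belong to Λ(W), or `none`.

Compute β' = (2−√8)/2 = -0.414214, so π⊥(m,n) = m -0.414214·n.
#1 (-1,-6): internal coord -1 + (-6)·β' = +1.485281; +1.485281 ∉ [0.2, 0.8) → out
#2 (3,-10): internal coord 3 + (-10)·β' = +7.142136; +7.142136 ∉ [0.2, 0.8) → out
#3 (-2,4): internal coord -2 + (4)·β' = -3.656854; -3.656854 ∉ [0.2, 0.8) → out
#4 (-10,12): internal coord -10 + (12)·β' = -14.970563; -14.970563 ∉ [0.2, 0.8) → out
#5 (-2,-5): internal coord -2 + (-5)·β' = +0.071068; +0.071068 ∉ [0.2, 0.8) → out
#6 (8,0): internal coord 8 + (0)·β' = +8.000000; +8.000000 ∉ [0.2, 0.8) → out
#7 (0,1): internal coord 0 + (1)·β' = -0.414214; -0.414214 ∉ [0.2, 0.8) → out
#8 (2,2): internal coord 2 + (2)·β' = +1.171573; +1.171573 ∉ [0.2, 0.8) → out

none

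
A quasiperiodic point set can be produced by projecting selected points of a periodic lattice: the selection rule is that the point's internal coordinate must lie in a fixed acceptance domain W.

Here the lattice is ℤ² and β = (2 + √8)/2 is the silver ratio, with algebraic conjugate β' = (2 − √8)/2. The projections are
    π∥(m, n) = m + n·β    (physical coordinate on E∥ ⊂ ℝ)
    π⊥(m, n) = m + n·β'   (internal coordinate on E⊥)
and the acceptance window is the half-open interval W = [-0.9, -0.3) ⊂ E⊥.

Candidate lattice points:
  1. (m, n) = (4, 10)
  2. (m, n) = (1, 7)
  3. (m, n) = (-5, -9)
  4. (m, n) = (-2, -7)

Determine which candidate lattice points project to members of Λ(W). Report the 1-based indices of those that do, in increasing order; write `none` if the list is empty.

none

Compute β' = (2−√8)/2 = -0.4142, so π⊥(m,n) = m -0.4142·n.
candidate 1: (m,n)=(4,10) → π∥ = 4+10·β ≈ 28.1421, π⊥ = 4+10·β' ≈ -0.1421 ∉ [-0.9, -0.3) ⇒ out
candidate 2: (m,n)=(1,7) → π∥ = 1+7·β ≈ 17.8995, π⊥ = 1+7·β' ≈ -1.8995 ∉ [-0.9, -0.3) ⇒ out
candidate 3: (m,n)=(-5,-9) → π∥ = -5-9·β ≈ -26.7279, π⊥ = -5-9·β' ≈ -1.2721 ∉ [-0.9, -0.3) ⇒ out
candidate 4: (m,n)=(-2,-7) → π∥ = -2-7·β ≈ -18.8995, π⊥ = -2-7·β' ≈ 0.8995 ∉ [-0.9, -0.3) ⇒ out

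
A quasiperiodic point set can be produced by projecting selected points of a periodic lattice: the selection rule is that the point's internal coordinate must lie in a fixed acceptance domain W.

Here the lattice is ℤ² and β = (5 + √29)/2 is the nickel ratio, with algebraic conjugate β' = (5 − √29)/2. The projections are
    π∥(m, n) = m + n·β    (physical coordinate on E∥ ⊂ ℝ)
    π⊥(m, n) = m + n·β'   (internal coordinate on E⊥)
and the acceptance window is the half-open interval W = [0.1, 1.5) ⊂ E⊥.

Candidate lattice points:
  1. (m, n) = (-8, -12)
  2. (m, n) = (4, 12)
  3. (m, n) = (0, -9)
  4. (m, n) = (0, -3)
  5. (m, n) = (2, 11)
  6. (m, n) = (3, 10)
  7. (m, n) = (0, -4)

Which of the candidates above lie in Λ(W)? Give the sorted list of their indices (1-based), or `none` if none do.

4, 6, 7

Compute β' = (5−√29)/2 = -0.1926, so π⊥(m,n) = m -0.1926·n.
[1] lift (-8,-12): star map gives -5.6890; window check 0.1 ≤ -5.6890 < 1.5 is false → out
[2] lift (4,12): star map gives 1.6890; window check 0.1 ≤ 1.6890 < 1.5 is false → out
[3] lift (0,-9): star map gives 1.7332; window check 0.1 ≤ 1.7332 < 1.5 is false → out
[4] lift (0,-3): star map gives 0.5777; window check 0.1 ≤ 0.5777 < 1.5 is true → IN Λ
[5] lift (2,11): star map gives -0.1184; window check 0.1 ≤ -0.1184 < 1.5 is false → out
[6] lift (3,10): star map gives 1.0742; window check 0.1 ≤ 1.0742 < 1.5 is true → IN Λ
[7] lift (0,-4): star map gives 0.7703; window check 0.1 ≤ 0.7703 < 1.5 is true → IN Λ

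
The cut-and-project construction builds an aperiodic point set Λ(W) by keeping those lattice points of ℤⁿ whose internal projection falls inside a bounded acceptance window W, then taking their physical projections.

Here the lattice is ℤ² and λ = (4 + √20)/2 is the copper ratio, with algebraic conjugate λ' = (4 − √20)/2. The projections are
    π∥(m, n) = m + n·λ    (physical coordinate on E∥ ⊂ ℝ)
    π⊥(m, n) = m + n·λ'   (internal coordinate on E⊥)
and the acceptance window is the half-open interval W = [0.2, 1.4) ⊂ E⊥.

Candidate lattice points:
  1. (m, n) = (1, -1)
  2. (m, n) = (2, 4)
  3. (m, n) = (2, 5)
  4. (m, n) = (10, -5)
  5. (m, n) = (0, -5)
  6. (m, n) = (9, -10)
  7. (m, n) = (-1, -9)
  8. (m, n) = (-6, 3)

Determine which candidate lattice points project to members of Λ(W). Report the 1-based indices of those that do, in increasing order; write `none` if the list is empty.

1, 2, 3, 5, 7

Numerically λ ≈ 4.236068 and λ' = −1/λ ≈ -0.236068.
candidate 1: (m,n)=(1,-1) → π∥ = 1-1·λ ≈ -3.236068, π⊥ = 1-1·λ' ≈ 1.236068 ∈ [0.2, 1.4) ⇒ IN Λ
candidate 2: (m,n)=(2,4) → π∥ = 2+4·λ ≈ 18.944272, π⊥ = 2+4·λ' ≈ 1.055728 ∈ [0.2, 1.4) ⇒ IN Λ
candidate 3: (m,n)=(2,5) → π∥ = 2+5·λ ≈ 23.180340, π⊥ = 2+5·λ' ≈ 0.819660 ∈ [0.2, 1.4) ⇒ IN Λ
candidate 4: (m,n)=(10,-5) → π∥ = 10-5·λ ≈ -11.180340, π⊥ = 10-5·λ' ≈ 11.180340 ∉ [0.2, 1.4) ⇒ out
candidate 5: (m,n)=(0,-5) → π∥ = 0-5·λ ≈ -21.180340, π⊥ = 0-5·λ' ≈ 1.180340 ∈ [0.2, 1.4) ⇒ IN Λ
candidate 6: (m,n)=(9,-10) → π∥ = 9-10·λ ≈ -33.360680, π⊥ = 9-10·λ' ≈ 11.360680 ∉ [0.2, 1.4) ⇒ out
candidate 7: (m,n)=(-1,-9) → π∥ = -1-9·λ ≈ -39.124612, π⊥ = -1-9·λ' ≈ 1.124612 ∈ [0.2, 1.4) ⇒ IN Λ
candidate 8: (m,n)=(-6,3) → π∥ = -6+3·λ ≈ 6.708204, π⊥ = -6+3·λ' ≈ -6.708204 ∉ [0.2, 1.4) ⇒ out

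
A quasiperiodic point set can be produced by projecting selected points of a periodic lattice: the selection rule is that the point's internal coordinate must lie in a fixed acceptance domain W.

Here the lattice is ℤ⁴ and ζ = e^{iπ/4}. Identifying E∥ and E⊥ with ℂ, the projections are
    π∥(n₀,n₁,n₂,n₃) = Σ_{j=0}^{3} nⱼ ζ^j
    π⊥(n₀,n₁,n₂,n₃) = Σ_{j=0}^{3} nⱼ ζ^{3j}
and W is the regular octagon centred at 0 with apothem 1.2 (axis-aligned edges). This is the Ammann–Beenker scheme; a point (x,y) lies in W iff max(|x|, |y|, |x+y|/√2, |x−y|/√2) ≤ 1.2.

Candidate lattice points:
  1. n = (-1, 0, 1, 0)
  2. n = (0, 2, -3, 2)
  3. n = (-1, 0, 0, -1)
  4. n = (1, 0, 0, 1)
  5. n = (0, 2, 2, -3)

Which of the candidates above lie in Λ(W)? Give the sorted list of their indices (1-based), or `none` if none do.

none

Internal map: ζ^{3j} for j=0..3 gives (1,0), (−√2/2,√2/2), (0,−1), (√2/2,√2/2).
#1 (-1, 0, 1, 0): internal (-1.00000, -1.00000); octagon support 1.41421 vs apothem 1.2 → ∉ W
#2 (0, 2, -3, 2): internal (0.00000, 5.82843); octagon support 5.82843 vs apothem 1.2 → ∉ W
#3 (-1, 0, 0, -1): internal (-1.70711, -0.70711); octagon support 1.70711 vs apothem 1.2 → ∉ W
#4 (1, 0, 0, 1): internal (1.70711, 0.70711); octagon support 1.70711 vs apothem 1.2 → ∉ W
#5 (0, 2, 2, -3): internal (-3.53553, -2.70711); octagon support 4.41421 vs apothem 1.2 → ∉ W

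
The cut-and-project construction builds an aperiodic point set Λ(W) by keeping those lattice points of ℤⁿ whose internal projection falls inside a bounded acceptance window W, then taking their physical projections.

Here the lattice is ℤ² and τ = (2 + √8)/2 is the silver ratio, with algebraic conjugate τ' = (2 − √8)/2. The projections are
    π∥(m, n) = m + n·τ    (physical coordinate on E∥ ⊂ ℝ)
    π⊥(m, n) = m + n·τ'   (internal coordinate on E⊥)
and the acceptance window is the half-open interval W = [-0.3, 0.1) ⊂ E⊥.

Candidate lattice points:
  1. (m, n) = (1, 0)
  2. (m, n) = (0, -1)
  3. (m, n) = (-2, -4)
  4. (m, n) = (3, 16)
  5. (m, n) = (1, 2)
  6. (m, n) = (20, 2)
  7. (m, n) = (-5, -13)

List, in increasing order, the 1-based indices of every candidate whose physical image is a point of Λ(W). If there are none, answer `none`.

Compute τ' = (2−√8)/2 = -0.414214, so π⊥(m,n) = m -0.414214·n.
[1] lift (1,0): star map gives 1.000000; window check -0.3 ≤ 1.000000 < 0.1 is false → out
[2] lift (0,-1): star map gives 0.414214; window check -0.3 ≤ 0.414214 < 0.1 is false → out
[3] lift (-2,-4): star map gives -0.343146; window check -0.3 ≤ -0.343146 < 0.1 is false → out
[4] lift (3,16): star map gives -3.627417; window check -0.3 ≤ -3.627417 < 0.1 is false → out
[5] lift (1,2): star map gives 0.171573; window check -0.3 ≤ 0.171573 < 0.1 is false → out
[6] lift (20,2): star map gives 19.171573; window check -0.3 ≤ 19.171573 < 0.1 is false → out
[7] lift (-5,-13): star map gives 0.384776; window check -0.3 ≤ 0.384776 < 0.1 is false → out

none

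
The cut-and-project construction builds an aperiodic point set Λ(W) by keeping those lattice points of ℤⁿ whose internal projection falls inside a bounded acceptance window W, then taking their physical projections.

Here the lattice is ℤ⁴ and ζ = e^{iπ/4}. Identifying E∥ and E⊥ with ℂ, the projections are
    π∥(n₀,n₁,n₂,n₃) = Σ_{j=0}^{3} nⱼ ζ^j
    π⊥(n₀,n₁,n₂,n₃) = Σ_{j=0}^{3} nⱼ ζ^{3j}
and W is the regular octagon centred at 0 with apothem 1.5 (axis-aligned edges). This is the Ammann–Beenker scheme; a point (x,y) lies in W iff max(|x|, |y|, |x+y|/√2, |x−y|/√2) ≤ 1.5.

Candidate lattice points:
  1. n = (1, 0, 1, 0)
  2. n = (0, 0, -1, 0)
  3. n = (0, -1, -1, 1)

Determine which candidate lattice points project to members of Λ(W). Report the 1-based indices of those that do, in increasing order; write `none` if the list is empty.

1, 2

π⊥(n) = n₀ + n₁ζ³ + n₂ζ⁶ + n₃ζ⁹ where ζ = e^{iπ/4}.
#1 (1, 0, 1, 0): internal (1.000000, -1.000000); octagon support 1.414214 vs apothem 1.5 → ∈ W
#2 (0, 0, -1, 0): internal (0.000000, 1.000000); octagon support 1.000000 vs apothem 1.5 → ∈ W
#3 (0, -1, -1, 1): internal (1.414214, 1.000000); octagon support 1.707107 vs apothem 1.5 → ∉ W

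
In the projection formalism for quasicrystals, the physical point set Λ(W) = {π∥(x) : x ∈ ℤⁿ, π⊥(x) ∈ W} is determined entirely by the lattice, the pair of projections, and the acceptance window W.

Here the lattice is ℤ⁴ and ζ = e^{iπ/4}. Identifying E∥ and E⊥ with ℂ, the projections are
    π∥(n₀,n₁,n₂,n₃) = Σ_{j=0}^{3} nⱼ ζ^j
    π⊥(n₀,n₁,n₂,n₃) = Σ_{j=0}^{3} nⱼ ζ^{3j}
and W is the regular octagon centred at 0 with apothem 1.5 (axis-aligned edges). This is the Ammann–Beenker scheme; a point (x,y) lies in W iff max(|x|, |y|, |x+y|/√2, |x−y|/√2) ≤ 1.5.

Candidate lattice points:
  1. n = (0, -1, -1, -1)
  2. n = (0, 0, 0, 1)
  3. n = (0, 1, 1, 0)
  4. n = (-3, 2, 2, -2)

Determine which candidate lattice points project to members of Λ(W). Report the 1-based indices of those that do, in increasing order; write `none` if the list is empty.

With ζ = e^{iπ/4} the internal vectors are ζ^0,ζ^3,ζ^6,ζ^9.
#1 (0, -1, -1, -1): internal (0.0000, -0.4142); octagon support 0.4142 vs apothem 1.5 → ∈ W
#2 (0, 0, 0, 1): internal (0.7071, 0.7071); octagon support 1.0000 vs apothem 1.5 → ∈ W
#3 (0, 1, 1, 0): internal (-0.7071, -0.2929); octagon support 0.7071 vs apothem 1.5 → ∈ W
#4 (-3, 2, 2, -2): internal (-5.8284, -2.0000); octagon support 5.8284 vs apothem 1.5 → ∉ W

1, 2, 3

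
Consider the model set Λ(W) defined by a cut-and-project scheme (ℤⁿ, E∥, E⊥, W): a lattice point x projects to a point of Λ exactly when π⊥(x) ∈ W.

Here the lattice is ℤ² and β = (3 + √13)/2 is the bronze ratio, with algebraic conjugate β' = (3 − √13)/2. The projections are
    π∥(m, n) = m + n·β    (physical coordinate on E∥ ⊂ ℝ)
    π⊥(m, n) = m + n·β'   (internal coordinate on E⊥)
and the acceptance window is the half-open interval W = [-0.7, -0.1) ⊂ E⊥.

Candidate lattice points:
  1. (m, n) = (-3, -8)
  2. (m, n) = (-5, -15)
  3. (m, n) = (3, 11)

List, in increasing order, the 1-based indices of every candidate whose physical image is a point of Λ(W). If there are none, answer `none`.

1, 2, 3

Numerically β ≈ 3.30278 and β' = −1/β ≈ -0.30278.
candidate 1: (m,n)=(-3,-8) → π∥ = -3-8·β ≈ -29.42221, π⊥ = -3-8·β' ≈ -0.57779 ∈ [-0.7, -0.1) ⇒ IN Λ
candidate 2: (m,n)=(-5,-15) → π∥ = -5-15·β ≈ -54.54163, π⊥ = -5-15·β' ≈ -0.45837 ∈ [-0.7, -0.1) ⇒ IN Λ
candidate 3: (m,n)=(3,11) → π∥ = 3+11·β ≈ 39.33053, π⊥ = 3+11·β' ≈ -0.33053 ∈ [-0.7, -0.1) ⇒ IN Λ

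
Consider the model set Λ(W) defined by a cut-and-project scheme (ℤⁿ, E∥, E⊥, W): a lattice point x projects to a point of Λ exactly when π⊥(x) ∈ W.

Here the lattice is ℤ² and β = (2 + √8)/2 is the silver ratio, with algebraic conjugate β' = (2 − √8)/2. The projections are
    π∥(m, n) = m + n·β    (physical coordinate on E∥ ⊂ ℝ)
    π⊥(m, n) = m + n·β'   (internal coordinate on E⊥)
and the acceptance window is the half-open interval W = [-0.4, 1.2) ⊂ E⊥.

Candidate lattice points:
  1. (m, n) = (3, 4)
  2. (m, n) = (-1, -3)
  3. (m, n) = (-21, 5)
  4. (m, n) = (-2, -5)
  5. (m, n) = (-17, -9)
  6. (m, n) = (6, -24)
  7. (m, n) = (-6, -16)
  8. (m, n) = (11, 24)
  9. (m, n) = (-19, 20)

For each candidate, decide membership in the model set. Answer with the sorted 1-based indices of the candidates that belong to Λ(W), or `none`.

Numerically β ≈ 2.4142 and β' = −1/β ≈ -0.4142.
candidate 1: (m,n)=(3,4) → π∥ = 3+4·β ≈ 12.6569, π⊥ = 3+4·β' ≈ 1.3431 ∉ [-0.4, 1.2) ⇒ out
candidate 2: (m,n)=(-1,-3) → π∥ = -1-3·β ≈ -8.2426, π⊥ = -1-3·β' ≈ 0.2426 ∈ [-0.4, 1.2) ⇒ IN Λ
candidate 3: (m,n)=(-21,5) → π∥ = -21+5·β ≈ -8.9289, π⊥ = -21+5·β' ≈ -23.0711 ∉ [-0.4, 1.2) ⇒ out
candidate 4: (m,n)=(-2,-5) → π∥ = -2-5·β ≈ -14.0711, π⊥ = -2-5·β' ≈ 0.0711 ∈ [-0.4, 1.2) ⇒ IN Λ
candidate 5: (m,n)=(-17,-9) → π∥ = -17-9·β ≈ -38.7279, π⊥ = -17-9·β' ≈ -13.2721 ∉ [-0.4, 1.2) ⇒ out
candidate 6: (m,n)=(6,-24) → π∥ = 6-24·β ≈ -51.9411, π⊥ = 6-24·β' ≈ 15.9411 ∉ [-0.4, 1.2) ⇒ out
candidate 7: (m,n)=(-6,-16) → π∥ = -6-16·β ≈ -44.6274, π⊥ = -6-16·β' ≈ 0.6274 ∈ [-0.4, 1.2) ⇒ IN Λ
candidate 8: (m,n)=(11,24) → π∥ = 11+24·β ≈ 68.9411, π⊥ = 11+24·β' ≈ 1.0589 ∈ [-0.4, 1.2) ⇒ IN Λ
candidate 9: (m,n)=(-19,20) → π∥ = -19+20·β ≈ 29.2843, π⊥ = -19+20·β' ≈ -27.2843 ∉ [-0.4, 1.2) ⇒ out

2, 4, 7, 8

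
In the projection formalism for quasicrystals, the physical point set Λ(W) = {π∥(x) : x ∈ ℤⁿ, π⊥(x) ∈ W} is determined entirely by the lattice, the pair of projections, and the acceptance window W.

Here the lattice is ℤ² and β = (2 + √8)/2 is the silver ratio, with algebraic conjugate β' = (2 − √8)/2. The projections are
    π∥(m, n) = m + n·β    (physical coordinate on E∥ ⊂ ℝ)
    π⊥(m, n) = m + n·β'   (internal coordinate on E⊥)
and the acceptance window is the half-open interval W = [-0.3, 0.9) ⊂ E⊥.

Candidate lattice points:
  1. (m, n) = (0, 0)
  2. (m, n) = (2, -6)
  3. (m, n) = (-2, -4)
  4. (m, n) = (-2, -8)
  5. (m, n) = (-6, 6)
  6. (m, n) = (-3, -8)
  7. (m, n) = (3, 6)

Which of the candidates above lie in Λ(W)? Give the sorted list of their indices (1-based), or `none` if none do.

1, 6, 7

Compute β' = (2−√8)/2 = -0.414214, so π⊥(m,n) = m -0.414214·n.
#1 (0,0): internal coord 0 + (0)·β' = +0.000000; +0.000000 ∈ [-0.3, 0.9) → IN Λ
#2 (2,-6): internal coord 2 + (-6)·β' = +4.485281; +4.485281 ∉ [-0.3, 0.9) → out
#3 (-2,-4): internal coord -2 + (-4)·β' = -0.343146; -0.343146 ∉ [-0.3, 0.9) → out
#4 (-2,-8): internal coord -2 + (-8)·β' = +1.313708; +1.313708 ∉ [-0.3, 0.9) → out
#5 (-6,6): internal coord -6 + (6)·β' = -8.485281; -8.485281 ∉ [-0.3, 0.9) → out
#6 (-3,-8): internal coord -3 + (-8)·β' = +0.313708; +0.313708 ∈ [-0.3, 0.9) → IN Λ
#7 (3,6): internal coord 3 + (6)·β' = +0.514719; +0.514719 ∈ [-0.3, 0.9) → IN Λ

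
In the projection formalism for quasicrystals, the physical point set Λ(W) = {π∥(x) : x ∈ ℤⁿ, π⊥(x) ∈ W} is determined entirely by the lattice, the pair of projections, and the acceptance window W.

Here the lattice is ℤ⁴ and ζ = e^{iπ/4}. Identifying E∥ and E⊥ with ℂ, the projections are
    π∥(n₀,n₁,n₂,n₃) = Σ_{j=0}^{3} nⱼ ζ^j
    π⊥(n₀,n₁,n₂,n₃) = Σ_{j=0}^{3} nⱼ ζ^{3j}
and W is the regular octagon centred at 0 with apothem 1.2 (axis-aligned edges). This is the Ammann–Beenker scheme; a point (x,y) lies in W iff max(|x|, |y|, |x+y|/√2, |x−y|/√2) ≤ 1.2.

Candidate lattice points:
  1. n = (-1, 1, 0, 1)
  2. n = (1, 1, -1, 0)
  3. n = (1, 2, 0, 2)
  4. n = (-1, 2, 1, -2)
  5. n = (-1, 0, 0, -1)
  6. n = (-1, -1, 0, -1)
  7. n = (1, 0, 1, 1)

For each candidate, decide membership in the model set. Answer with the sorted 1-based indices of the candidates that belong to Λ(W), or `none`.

none

Internal map: ζ^{3j} for j=0..3 gives (1,0), (−√2/2,√2/2), (0,−1), (√2/2,√2/2).
#1 (-1, 1, 0, 1): internal (-1.00000, 1.41421); octagon support 1.70711 vs apothem 1.2 → ∉ W
#2 (1, 1, -1, 0): internal (0.29289, 1.70711); octagon support 1.70711 vs apothem 1.2 → ∉ W
#3 (1, 2, 0, 2): internal (1.00000, 2.82843); octagon support 2.82843 vs apothem 1.2 → ∉ W
#4 (-1, 2, 1, -2): internal (-3.82843, -1.00000); octagon support 3.82843 vs apothem 1.2 → ∉ W
#5 (-1, 0, 0, -1): internal (-1.70711, -0.70711); octagon support 1.70711 vs apothem 1.2 → ∉ W
#6 (-1, -1, 0, -1): internal (-1.00000, -1.41421); octagon support 1.70711 vs apothem 1.2 → ∉ W
#7 (1, 0, 1, 1): internal (1.70711, -0.29289); octagon support 1.70711 vs apothem 1.2 → ∉ W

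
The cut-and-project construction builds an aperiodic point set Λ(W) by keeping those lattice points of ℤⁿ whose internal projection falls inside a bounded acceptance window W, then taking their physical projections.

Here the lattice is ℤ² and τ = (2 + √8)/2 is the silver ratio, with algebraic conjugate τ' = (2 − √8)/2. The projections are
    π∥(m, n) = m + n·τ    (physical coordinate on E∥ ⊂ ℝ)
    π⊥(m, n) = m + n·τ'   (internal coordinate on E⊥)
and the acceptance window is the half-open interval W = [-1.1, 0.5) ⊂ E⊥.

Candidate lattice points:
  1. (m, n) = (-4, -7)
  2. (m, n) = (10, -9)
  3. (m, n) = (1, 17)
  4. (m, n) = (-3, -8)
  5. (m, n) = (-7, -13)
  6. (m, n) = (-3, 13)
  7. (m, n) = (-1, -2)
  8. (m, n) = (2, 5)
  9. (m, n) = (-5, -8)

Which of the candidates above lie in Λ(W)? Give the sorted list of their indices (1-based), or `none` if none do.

4, 7, 8

τ' = (2−√8)/2 ≈ -0.41421.
[1] lift (-4,-7): star map gives -1.10051; window check -1.1 ≤ -1.10051 < 0.5 is false → out
[2] lift (10,-9): star map gives 13.72792; window check -1.1 ≤ 13.72792 < 0.5 is false → out
[3] lift (1,17): star map gives -6.04163; window check -1.1 ≤ -6.04163 < 0.5 is false → out
[4] lift (-3,-8): star map gives 0.31371; window check -1.1 ≤ 0.31371 < 0.5 is true → IN Λ
[5] lift (-7,-13): star map gives -1.61522; window check -1.1 ≤ -1.61522 < 0.5 is false → out
[6] lift (-3,13): star map gives -8.38478; window check -1.1 ≤ -8.38478 < 0.5 is false → out
[7] lift (-1,-2): star map gives -0.17157; window check -1.1 ≤ -0.17157 < 0.5 is true → IN Λ
[8] lift (2,5): star map gives -0.07107; window check -1.1 ≤ -0.07107 < 0.5 is true → IN Λ
[9] lift (-5,-8): star map gives -1.68629; window check -1.1 ≤ -1.68629 < 0.5 is false → out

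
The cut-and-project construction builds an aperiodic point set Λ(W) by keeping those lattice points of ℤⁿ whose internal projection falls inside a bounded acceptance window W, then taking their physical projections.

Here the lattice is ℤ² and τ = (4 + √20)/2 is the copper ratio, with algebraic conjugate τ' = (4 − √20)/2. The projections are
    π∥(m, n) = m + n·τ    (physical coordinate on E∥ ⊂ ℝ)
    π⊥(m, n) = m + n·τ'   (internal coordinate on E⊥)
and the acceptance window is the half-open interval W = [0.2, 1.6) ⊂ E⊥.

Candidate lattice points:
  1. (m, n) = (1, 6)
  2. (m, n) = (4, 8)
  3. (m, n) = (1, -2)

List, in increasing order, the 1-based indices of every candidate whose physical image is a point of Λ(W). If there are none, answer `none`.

τ' = (4−√20)/2 ≈ -0.23607.
candidate 1: (m,n)=(1,6) → π∥ = 1+6·τ ≈ 26.41641, π⊥ = 1+6·τ' ≈ -0.41641 ∉ [0.2, 1.6) ⇒ out
candidate 2: (m,n)=(4,8) → π∥ = 4+8·τ ≈ 37.88854, π⊥ = 4+8·τ' ≈ 2.11146 ∉ [0.2, 1.6) ⇒ out
candidate 3: (m,n)=(1,-2) → π∥ = 1-2·τ ≈ -7.47214, π⊥ = 1-2·τ' ≈ 1.47214 ∈ [0.2, 1.6) ⇒ IN Λ

3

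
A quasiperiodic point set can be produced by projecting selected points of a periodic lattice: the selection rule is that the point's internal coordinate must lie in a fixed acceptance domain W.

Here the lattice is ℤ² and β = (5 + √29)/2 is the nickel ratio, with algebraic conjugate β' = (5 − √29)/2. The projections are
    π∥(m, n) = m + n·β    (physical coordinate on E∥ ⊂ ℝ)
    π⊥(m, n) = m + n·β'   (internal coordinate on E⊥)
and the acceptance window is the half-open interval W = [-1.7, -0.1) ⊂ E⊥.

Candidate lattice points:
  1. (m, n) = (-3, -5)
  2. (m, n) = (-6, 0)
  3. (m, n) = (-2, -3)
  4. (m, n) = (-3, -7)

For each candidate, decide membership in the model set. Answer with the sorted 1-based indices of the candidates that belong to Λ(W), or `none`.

Numerically β ≈ 5.19258 and β' = −1/β ≈ -0.19258.
candidate 1: (m,n)=(-3,-5) → π∥ = -3-5·β ≈ -28.96291, π⊥ = -3-5·β' ≈ -2.03709 ∉ [-1.7, -0.1) ⇒ out
candidate 2: (m,n)=(-6,0) → π∥ = -6+0·β ≈ -6.00000, π⊥ = -6+0·β' ≈ -6.00000 ∉ [-1.7, -0.1) ⇒ out
candidate 3: (m,n)=(-2,-3) → π∥ = -2-3·β ≈ -17.57775, π⊥ = -2-3·β' ≈ -1.42225 ∈ [-1.7, -0.1) ⇒ IN Λ
candidate 4: (m,n)=(-3,-7) → π∥ = -3-7·β ≈ -39.34808, π⊥ = -3-7·β' ≈ -1.65192 ∈ [-1.7, -0.1) ⇒ IN Λ

3, 4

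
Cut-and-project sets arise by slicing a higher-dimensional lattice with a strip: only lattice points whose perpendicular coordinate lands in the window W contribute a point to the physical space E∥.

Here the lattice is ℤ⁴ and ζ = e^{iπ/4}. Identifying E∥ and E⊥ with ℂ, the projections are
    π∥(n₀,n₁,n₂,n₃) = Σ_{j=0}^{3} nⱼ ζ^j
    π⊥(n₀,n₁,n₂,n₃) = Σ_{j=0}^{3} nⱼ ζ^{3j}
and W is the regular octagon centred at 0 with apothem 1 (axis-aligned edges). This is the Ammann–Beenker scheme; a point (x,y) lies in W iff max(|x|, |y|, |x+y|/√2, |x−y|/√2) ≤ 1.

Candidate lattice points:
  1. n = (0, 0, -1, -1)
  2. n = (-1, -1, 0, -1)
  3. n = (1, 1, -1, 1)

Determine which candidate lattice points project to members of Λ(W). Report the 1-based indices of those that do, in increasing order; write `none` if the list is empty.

1

π⊥(n) = n₀ + n₁ζ³ + n₂ζ⁶ + n₃ζ⁹ where ζ = e^{iπ/4}.
candidate 1: n = (0, 0, -1, -1) → π⊥ ≈ (-0.7071, +0.2929); max(|x|,|y|,|x±y|/√2) = 0.7071 ≤ 1 ⇒ ∈ W
candidate 2: n = (-1, -1, 0, -1) → π⊥ ≈ (-1.0000, -1.4142); max(|x|,|y|,|x±y|/√2) = 1.7071 > 1 ⇒ ∉ W
candidate 3: n = (1, 1, -1, 1) → π⊥ ≈ (+1.0000, +2.4142); max(|x|,|y|,|x±y|/√2) = 2.4142 > 1 ⇒ ∉ W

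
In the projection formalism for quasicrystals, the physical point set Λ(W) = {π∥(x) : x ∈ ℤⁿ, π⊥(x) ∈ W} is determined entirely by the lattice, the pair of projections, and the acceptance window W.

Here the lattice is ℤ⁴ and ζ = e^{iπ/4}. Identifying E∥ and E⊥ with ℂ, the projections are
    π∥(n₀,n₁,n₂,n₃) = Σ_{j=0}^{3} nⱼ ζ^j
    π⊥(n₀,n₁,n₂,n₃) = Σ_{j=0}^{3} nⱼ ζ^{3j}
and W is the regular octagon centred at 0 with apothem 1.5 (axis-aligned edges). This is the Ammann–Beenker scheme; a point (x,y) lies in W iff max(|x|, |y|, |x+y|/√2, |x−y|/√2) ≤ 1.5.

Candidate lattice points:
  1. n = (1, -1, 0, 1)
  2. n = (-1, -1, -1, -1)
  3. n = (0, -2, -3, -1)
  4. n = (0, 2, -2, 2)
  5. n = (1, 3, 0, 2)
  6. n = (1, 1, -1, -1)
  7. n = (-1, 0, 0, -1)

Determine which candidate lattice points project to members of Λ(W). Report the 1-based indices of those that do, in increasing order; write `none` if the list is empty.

2, 3, 6

π⊥(n) = n₀ + n₁ζ³ + n₂ζ⁶ + n₃ζ⁹ where ζ = e^{iπ/4}.
candidate 1: n = (1, -1, 0, 1) → π⊥ ≈ (+2.41421, +0.00000); max(|x|,|y|,|x±y|/√2) = 2.41421 > 1.5 ⇒ ∉ W
candidate 2: n = (-1, -1, -1, -1) → π⊥ ≈ (-1.00000, -0.41421); max(|x|,|y|,|x±y|/√2) = 1.00000 ≤ 1.5 ⇒ ∈ W
candidate 3: n = (0, -2, -3, -1) → π⊥ ≈ (+0.70711, +0.87868); max(|x|,|y|,|x±y|/√2) = 1.12132 ≤ 1.5 ⇒ ∈ W
candidate 4: n = (0, 2, -2, 2) → π⊥ ≈ (+0.00000, +4.82843); max(|x|,|y|,|x±y|/√2) = 4.82843 > 1.5 ⇒ ∉ W
candidate 5: n = (1, 3, 0, 2) → π⊥ ≈ (+0.29289, +3.53553); max(|x|,|y|,|x±y|/√2) = 3.53553 > 1.5 ⇒ ∉ W
candidate 6: n = (1, 1, -1, -1) → π⊥ ≈ (-0.41421, +1.00000); max(|x|,|y|,|x±y|/√2) = 1.00000 ≤ 1.5 ⇒ ∈ W
candidate 7: n = (-1, 0, 0, -1) → π⊥ ≈ (-1.70711, -0.70711); max(|x|,|y|,|x±y|/√2) = 1.70711 > 1.5 ⇒ ∉ W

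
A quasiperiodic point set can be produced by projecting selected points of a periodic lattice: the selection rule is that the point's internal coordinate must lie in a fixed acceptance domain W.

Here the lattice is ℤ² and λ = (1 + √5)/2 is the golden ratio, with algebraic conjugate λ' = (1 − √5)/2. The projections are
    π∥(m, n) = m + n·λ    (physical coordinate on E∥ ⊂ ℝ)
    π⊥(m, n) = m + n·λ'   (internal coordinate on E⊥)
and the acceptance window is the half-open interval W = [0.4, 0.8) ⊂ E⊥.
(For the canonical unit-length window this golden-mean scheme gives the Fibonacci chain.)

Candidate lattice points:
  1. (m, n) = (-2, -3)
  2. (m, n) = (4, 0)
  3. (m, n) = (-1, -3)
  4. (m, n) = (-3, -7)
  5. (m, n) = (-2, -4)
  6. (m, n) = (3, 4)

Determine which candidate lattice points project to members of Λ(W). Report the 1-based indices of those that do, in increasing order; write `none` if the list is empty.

5, 6

λ' = (1−√5)/2 ≈ -0.618034.
#1 (-2,-3): internal coord -2 + (-3)·λ' = -0.145898; -0.145898 ∉ [0.4, 0.8) → out
#2 (4,0): internal coord 4 + (0)·λ' = +4.000000; +4.000000 ∉ [0.4, 0.8) → out
#3 (-1,-3): internal coord -1 + (-3)·λ' = +0.854102; +0.854102 ∉ [0.4, 0.8) → out
#4 (-3,-7): internal coord -3 + (-7)·λ' = +1.326238; +1.326238 ∉ [0.4, 0.8) → out
#5 (-2,-4): internal coord -2 + (-4)·λ' = +0.472136; +0.472136 ∈ [0.4, 0.8) → IN Λ
#6 (3,4): internal coord 3 + (4)·λ' = +0.527864; +0.527864 ∈ [0.4, 0.8) → IN Λ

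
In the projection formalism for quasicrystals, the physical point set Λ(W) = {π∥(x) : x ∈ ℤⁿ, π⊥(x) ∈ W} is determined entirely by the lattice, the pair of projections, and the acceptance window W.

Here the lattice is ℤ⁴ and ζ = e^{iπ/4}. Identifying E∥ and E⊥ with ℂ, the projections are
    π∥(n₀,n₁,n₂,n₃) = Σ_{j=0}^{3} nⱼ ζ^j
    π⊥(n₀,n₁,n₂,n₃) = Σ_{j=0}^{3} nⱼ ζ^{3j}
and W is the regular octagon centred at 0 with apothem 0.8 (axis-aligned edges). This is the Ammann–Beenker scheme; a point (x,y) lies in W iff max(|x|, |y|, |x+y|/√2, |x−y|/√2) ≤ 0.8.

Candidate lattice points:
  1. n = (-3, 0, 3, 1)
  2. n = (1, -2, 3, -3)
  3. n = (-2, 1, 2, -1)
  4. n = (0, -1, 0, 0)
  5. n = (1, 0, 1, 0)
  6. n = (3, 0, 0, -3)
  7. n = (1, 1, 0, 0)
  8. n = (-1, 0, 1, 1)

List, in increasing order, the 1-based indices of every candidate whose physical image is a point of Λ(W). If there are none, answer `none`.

7, 8

π⊥(n) = n₀ + n₁ζ³ + n₂ζ⁶ + n₃ζ⁹ where ζ = e^{iπ/4}.
#1 (-3, 0, 3, 1): internal (-2.2929, -2.2929); octagon support 3.2426 vs apothem 0.8 → ∉ W
#2 (1, -2, 3, -3): internal (0.2929, -6.5355); octagon support 6.5355 vs apothem 0.8 → ∉ W
#3 (-2, 1, 2, -1): internal (-3.4142, -2.0000); octagon support 3.8284 vs apothem 0.8 → ∉ W
#4 (0, -1, 0, 0): internal (0.7071, -0.7071); octagon support 1.0000 vs apothem 0.8 → ∉ W
#5 (1, 0, 1, 0): internal (1.0000, -1.0000); octagon support 1.4142 vs apothem 0.8 → ∉ W
#6 (3, 0, 0, -3): internal (0.8787, -2.1213); octagon support 2.1213 vs apothem 0.8 → ∉ W
#7 (1, 1, 0, 0): internal (0.2929, 0.7071); octagon support 0.7071 vs apothem 0.8 → ∈ W
#8 (-1, 0, 1, 1): internal (-0.2929, -0.2929); octagon support 0.4142 vs apothem 0.8 → ∈ W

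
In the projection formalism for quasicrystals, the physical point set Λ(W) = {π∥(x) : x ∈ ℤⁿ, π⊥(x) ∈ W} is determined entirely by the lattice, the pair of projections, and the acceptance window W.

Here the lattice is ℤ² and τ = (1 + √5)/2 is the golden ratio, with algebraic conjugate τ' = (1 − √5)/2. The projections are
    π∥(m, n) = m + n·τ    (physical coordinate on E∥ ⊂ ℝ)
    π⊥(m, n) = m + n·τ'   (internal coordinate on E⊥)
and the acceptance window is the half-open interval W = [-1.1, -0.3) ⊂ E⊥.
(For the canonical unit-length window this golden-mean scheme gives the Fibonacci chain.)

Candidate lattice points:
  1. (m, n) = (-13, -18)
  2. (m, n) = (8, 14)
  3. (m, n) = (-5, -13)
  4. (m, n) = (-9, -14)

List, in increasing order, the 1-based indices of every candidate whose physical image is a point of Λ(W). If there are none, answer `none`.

2, 4

τ' = (1−√5)/2 ≈ -0.618034.
[1] lift (-13,-18): star map gives -1.875388; window check -1.1 ≤ -1.875388 < -0.3 is false → out
[2] lift (8,14): star map gives -0.652476; window check -1.1 ≤ -0.652476 < -0.3 is true → IN Λ
[3] lift (-5,-13): star map gives 3.034442; window check -1.1 ≤ 3.034442 < -0.3 is false → out
[4] lift (-9,-14): star map gives -0.347524; window check -1.1 ≤ -0.347524 < -0.3 is true → IN Λ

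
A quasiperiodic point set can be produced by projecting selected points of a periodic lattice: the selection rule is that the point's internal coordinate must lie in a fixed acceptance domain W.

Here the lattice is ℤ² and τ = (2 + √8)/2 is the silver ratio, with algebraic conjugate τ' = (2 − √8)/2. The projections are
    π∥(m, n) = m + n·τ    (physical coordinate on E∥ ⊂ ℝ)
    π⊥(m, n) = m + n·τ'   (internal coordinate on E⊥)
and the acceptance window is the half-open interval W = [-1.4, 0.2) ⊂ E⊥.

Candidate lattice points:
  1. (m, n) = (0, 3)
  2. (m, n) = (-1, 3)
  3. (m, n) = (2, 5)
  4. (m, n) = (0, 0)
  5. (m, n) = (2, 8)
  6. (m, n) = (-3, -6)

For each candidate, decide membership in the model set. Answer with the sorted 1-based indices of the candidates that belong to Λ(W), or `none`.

1, 3, 4, 5, 6

Compute τ' = (2−√8)/2 = -0.414214, so π⊥(m,n) = m -0.414214·n.
candidate 1: (m,n)=(0,3) → π∥ = 0+3·τ ≈ 7.242641, π⊥ = 0+3·τ' ≈ -1.242641 ∈ [-1.4, 0.2) ⇒ IN Λ
candidate 2: (m,n)=(-1,3) → π∥ = -1+3·τ ≈ 6.242641, π⊥ = -1+3·τ' ≈ -2.242641 ∉ [-1.4, 0.2) ⇒ out
candidate 3: (m,n)=(2,5) → π∥ = 2+5·τ ≈ 14.071068, π⊥ = 2+5·τ' ≈ -0.071068 ∈ [-1.4, 0.2) ⇒ IN Λ
candidate 4: (m,n)=(0,0) → π∥ = 0+0·τ ≈ 0.000000, π⊥ = 0+0·τ' ≈ 0.000000 ∈ [-1.4, 0.2) ⇒ IN Λ
candidate 5: (m,n)=(2,8) → π∥ = 2+8·τ ≈ 21.313708, π⊥ = 2+8·τ' ≈ -1.313708 ∈ [-1.4, 0.2) ⇒ IN Λ
candidate 6: (m,n)=(-3,-6) → π∥ = -3-6·τ ≈ -17.485281, π⊥ = -3-6·τ' ≈ -0.514719 ∈ [-1.4, 0.2) ⇒ IN Λ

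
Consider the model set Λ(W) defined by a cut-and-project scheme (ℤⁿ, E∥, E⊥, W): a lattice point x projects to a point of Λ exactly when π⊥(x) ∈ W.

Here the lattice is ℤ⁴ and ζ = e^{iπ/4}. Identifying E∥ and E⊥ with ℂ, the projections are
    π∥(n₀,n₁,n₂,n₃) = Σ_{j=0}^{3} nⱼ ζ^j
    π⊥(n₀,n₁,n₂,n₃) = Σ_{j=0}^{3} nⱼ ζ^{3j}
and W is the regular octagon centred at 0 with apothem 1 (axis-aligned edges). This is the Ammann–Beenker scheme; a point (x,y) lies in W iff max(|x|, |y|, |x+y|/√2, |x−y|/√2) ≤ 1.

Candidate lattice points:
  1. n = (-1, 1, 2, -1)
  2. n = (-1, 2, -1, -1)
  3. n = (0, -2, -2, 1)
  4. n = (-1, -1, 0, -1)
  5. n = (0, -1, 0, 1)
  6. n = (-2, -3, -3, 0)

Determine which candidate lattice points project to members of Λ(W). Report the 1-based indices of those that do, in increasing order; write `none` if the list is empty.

6

π⊥(n) = n₀ + n₁ζ³ + n₂ζ⁶ + n₃ζ⁹ where ζ = e^{iπ/4}.
candidate 1: n = (-1, 1, 2, -1) → π⊥ ≈ (-2.41421, -2.00000); max(|x|,|y|,|x±y|/√2) = 3.12132 > 1 ⇒ ∉ W
candidate 2: n = (-1, 2, -1, -1) → π⊥ ≈ (-3.12132, +1.70711); max(|x|,|y|,|x±y|/√2) = 3.41421 > 1 ⇒ ∉ W
candidate 3: n = (0, -2, -2, 1) → π⊥ ≈ (+2.12132, +1.29289); max(|x|,|y|,|x±y|/√2) = 2.41421 > 1 ⇒ ∉ W
candidate 4: n = (-1, -1, 0, -1) → π⊥ ≈ (-1.00000, -1.41421); max(|x|,|y|,|x±y|/√2) = 1.70711 > 1 ⇒ ∉ W
candidate 5: n = (0, -1, 0, 1) → π⊥ ≈ (+1.41421, +0.00000); max(|x|,|y|,|x±y|/√2) = 1.41421 > 1 ⇒ ∉ W
candidate 6: n = (-2, -3, -3, 0) → π⊥ ≈ (+0.12132, +0.87868); max(|x|,|y|,|x±y|/√2) = 0.87868 ≤ 1 ⇒ ∈ W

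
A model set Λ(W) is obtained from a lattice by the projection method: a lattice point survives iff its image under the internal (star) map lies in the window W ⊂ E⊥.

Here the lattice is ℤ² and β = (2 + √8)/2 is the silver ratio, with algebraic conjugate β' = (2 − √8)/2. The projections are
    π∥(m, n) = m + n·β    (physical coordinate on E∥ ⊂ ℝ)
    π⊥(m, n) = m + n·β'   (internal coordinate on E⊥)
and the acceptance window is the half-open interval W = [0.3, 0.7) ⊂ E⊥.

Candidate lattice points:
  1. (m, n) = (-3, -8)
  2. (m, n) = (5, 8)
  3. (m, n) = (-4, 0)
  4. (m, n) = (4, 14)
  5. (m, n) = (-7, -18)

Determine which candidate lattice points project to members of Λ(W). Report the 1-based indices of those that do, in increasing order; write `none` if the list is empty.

1, 5

Compute β' = (2−√8)/2 = -0.414214, so π⊥(m,n) = m -0.414214·n.
#1 (-3,-8): internal coord -3 + (-8)·β' = +0.313708; +0.313708 ∈ [0.3, 0.7) → IN Λ
#2 (5,8): internal coord 5 + (8)·β' = +1.686292; +1.686292 ∉ [0.3, 0.7) → out
#3 (-4,0): internal coord -4 + (0)·β' = -4.000000; -4.000000 ∉ [0.3, 0.7) → out
#4 (4,14): internal coord 4 + (14)·β' = -1.798990; -1.798990 ∉ [0.3, 0.7) → out
#5 (-7,-18): internal coord -7 + (-18)·β' = +0.455844; +0.455844 ∈ [0.3, 0.7) → IN Λ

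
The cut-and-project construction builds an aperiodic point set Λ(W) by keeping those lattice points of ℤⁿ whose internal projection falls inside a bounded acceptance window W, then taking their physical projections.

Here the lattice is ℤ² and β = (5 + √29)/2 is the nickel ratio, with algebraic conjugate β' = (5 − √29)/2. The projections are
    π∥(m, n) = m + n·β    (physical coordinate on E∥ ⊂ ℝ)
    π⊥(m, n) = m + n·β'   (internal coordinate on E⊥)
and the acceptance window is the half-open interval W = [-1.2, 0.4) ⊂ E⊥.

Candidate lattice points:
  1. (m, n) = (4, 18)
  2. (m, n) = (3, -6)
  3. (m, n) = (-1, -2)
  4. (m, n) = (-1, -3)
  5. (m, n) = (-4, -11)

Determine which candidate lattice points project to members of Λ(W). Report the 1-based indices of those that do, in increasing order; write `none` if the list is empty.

3, 4

Numerically β ≈ 5.1926 and β' = −1/β ≈ -0.1926.
[1] lift (4,18): star map gives 0.5335; window check -1.2 ≤ 0.5335 < 0.4 is false → out
[2] lift (3,-6): star map gives 4.1555; window check -1.2 ≤ 4.1555 < 0.4 is false → out
[3] lift (-1,-2): star map gives -0.6148; window check -1.2 ≤ -0.6148 < 0.4 is true → IN Λ
[4] lift (-1,-3): star map gives -0.4223; window check -1.2 ≤ -0.4223 < 0.4 is true → IN Λ
[5] lift (-4,-11): star map gives -1.8816; window check -1.2 ≤ -1.8816 < 0.4 is false → out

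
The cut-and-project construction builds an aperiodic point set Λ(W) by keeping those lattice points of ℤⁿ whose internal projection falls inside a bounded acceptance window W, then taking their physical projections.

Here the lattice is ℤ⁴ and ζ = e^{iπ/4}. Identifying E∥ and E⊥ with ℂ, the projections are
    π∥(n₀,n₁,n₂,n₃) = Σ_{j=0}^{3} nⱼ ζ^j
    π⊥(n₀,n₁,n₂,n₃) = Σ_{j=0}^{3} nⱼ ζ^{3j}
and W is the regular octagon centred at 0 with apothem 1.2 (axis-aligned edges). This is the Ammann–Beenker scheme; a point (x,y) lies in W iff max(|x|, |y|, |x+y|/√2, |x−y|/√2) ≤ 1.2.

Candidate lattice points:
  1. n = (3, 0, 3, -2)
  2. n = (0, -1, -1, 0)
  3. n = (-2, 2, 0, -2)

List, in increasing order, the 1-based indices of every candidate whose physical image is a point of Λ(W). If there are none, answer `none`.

2

π⊥(n) = n₀ + n₁ζ³ + n₂ζ⁶ + n₃ζ⁹ where ζ = e^{iπ/4}.
candidate 1: n = (3, 0, 3, -2) → π⊥ ≈ (+1.585786, -4.414214); max(|x|,|y|,|x±y|/√2) = 4.414214 > 1.2 ⇒ ∉ W
candidate 2: n = (0, -1, -1, 0) → π⊥ ≈ (+0.707107, +0.292893); max(|x|,|y|,|x±y|/√2) = 0.707107 ≤ 1.2 ⇒ ∈ W
candidate 3: n = (-2, 2, 0, -2) → π⊥ ≈ (-4.828427, +0.000000); max(|x|,|y|,|x±y|/√2) = 4.828427 > 1.2 ⇒ ∉ W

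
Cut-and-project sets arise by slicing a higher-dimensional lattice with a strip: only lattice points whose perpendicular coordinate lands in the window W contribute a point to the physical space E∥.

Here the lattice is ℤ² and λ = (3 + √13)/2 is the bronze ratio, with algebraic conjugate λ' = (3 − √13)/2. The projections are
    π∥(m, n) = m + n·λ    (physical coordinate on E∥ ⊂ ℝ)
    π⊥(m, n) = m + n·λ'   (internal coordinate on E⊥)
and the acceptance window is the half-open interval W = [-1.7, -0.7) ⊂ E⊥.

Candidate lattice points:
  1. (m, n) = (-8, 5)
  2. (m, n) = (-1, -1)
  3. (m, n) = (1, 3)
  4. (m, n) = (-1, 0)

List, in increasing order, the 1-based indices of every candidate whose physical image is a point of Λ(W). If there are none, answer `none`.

4

λ' = (3−√13)/2 ≈ -0.30278.
candidate 1: (m,n)=(-8,5) → π∥ = -8+5·λ ≈ 8.51388, π⊥ = -8+5·λ' ≈ -9.51388 ∉ [-1.7, -0.7) ⇒ out
candidate 2: (m,n)=(-1,-1) → π∥ = -1-1·λ ≈ -4.30278, π⊥ = -1-1·λ' ≈ -0.69722 ∉ [-1.7, -0.7) ⇒ out
candidate 3: (m,n)=(1,3) → π∥ = 1+3·λ ≈ 10.90833, π⊥ = 1+3·λ' ≈ 0.09167 ∉ [-1.7, -0.7) ⇒ out
candidate 4: (m,n)=(-1,0) → π∥ = -1+0·λ ≈ -1.00000, π⊥ = -1+0·λ' ≈ -1.00000 ∈ [-1.7, -0.7) ⇒ IN Λ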